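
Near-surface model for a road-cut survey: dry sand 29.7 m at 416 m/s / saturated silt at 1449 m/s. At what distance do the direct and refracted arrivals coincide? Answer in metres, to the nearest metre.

x_cross = 2h·√((V₂+V₁)/(V₂−V₁)).
(V₂+V₁)/(V₂−V₁) = (1449+416)/(1449−416) = 1.8054; √ = 1.3437.
x_cross = 2·29.7·1.3437 = 79.81 m.

80 m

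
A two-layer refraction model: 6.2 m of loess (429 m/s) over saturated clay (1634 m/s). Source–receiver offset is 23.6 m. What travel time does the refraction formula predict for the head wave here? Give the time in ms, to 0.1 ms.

t = x/V₂ + 2h·√(V₂²−V₁²)/(V₁V₂).
√(V₂²−V₁²) = √(1634²−429²) = 1576.7 m/s; delay term = 2·6.2·1576.7/(429·1634) = 0.02789 s.
t = 23.6/1634 + 0.02789 = 0.04233 s.

42.3 ms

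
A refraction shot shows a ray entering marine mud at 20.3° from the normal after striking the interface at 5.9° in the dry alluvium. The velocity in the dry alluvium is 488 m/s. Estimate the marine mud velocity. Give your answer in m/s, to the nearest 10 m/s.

1650 m/s

Snell's law: sin 5.9°/V₁ = sin 20.3°/V₂.
V₂ = V₁·sin 20.3°/sin 5.9° = 488 × 3.3751 = 1647.05 m/s.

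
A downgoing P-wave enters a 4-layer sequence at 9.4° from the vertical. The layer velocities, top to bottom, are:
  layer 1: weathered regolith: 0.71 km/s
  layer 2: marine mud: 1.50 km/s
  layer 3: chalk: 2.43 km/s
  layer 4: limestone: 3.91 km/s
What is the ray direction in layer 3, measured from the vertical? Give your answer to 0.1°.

34.0°

Snell's law across each interface conserves sin θ / V, so sin θ_3 = V_3·sin θ₁/V₁.
sin θ_3 = 2.43 × sin 9.4° / 0.71 = 0.5590.
θ_3 = 33.99° from the vertical.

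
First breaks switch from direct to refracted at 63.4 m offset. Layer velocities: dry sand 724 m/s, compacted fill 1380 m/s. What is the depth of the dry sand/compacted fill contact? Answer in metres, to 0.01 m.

h = (x_cross/2)·√((V₂−V₁)/(V₂+V₁)).
(V₂−V₁)/(V₂+V₁) = (1380−724)/(1380+724) = 0.3118; √ = 0.5584.
h = (63.4/2)·0.5584 = 17.70 m.

17.70 m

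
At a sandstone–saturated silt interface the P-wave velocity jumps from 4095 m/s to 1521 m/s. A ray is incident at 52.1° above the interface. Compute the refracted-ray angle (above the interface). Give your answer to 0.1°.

76.8°

Convert to the normal: θ₁ = 90° − 52.1° = 37.9°.
Snell's law: sin θ₂ = (V₂/V₁)·sin θ₁ = (1521/4095)·sin 37.9° = 0.2282.
θ₂ = sin⁻¹(0.2282) = 13.19° (from vertical).
From the interface: 90° − 13.19° = 76.81°.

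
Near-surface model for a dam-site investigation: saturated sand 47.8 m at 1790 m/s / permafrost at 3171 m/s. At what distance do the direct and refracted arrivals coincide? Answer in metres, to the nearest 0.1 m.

θ_c = arcsin(1790/3171) = 34.37°, so cos θ_c = 0.8254 and tᵢ = 2h cos θ_c/V₁ = 0.0441 s.
At crossover x/V₁ = x/V₂ + tᵢ ⇒ x = tᵢ/(1/V₁ − 1/V₂) = 0.04408/(5.5866e-04 − 3.1536e-04) = 181.19 m.

181.2 m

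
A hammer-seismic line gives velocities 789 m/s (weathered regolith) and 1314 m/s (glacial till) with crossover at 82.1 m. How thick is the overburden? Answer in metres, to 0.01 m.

20.51 m

h = (x_cross/2)·√((V₂−V₁)/(V₂+V₁)).
(V₂−V₁)/(V₂+V₁) = (1314−789)/(1314+789) = 0.2496; √ = 0.4996.
h = (82.1/2)·0.4996 = 20.51 m.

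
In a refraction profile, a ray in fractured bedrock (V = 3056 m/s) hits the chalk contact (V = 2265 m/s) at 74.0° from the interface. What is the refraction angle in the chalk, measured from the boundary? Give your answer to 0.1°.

78.2°

Angle from the normal: 90° − 74.0° = 16.0°.
Snell's law: sin θ₂ = (V₂/V₁)·sin θ₁ = (2265/3056)·sin 16.0° = 0.2043.
θ₂ = sin⁻¹(0.2043) = 11.79° (from vertical).
From the interface: 90° − 11.79° = 78.21°.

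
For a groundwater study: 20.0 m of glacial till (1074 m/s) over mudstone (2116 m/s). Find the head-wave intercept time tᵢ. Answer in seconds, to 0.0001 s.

0.0321 s

θ_c = arcsin(V₁/V₂) = arcsin(1074/2116) = 30.50°; cos θ_c = 0.8616.
tᵢ = 2h·cos θ_c / V₁ = 2·20.0·0.8616 / 1074 = 0.03209 s.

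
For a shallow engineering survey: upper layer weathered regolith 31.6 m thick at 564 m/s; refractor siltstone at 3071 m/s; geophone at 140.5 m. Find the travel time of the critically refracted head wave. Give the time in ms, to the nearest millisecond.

156 ms

θ_c = arcsin(V₁/V₂) = arcsin(564/3071) = 10.58°, cos θ_c = 0.9830.
Intercept time tᵢ = 2h cos θ_c / V₁ = 2·31.6·0.9830/564 = 0.11015 s.
t = x/V₂ + tᵢ = 140.5/3071 + 0.11015 = 0.15590 s.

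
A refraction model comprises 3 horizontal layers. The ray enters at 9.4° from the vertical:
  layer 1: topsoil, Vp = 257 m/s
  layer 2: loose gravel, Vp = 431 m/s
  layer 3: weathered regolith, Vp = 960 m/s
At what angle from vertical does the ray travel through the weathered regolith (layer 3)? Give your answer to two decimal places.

Ray parameter p = sin 9.4° / 257 = 6.3551e-04 s/m.
sin θ_3 = p·V_3 = 6.3551e-04 × 960 = 0.6101.
θ_3 = arcsin 0.6101 = 37.60°.

37.60°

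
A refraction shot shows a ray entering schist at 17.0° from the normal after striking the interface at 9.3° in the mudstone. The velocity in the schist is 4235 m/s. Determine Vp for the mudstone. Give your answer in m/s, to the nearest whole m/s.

2341 m/s

sin 9.3° = 0.1616; sin 17.0° = 0.2924.
V₁ = V₂·(sin θ₁/sin θ₂) = 4235·(0.1616/0.2924) = 2340.83 m/s.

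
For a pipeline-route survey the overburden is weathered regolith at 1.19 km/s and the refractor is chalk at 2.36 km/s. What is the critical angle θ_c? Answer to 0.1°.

At critical incidence the refracted ray runs along the interface (θ₂ = 90°), so sin θ_c = V₁/V₂.
θ_c = arcsin(1.19/2.36) = arcsin 0.5042 = 30.28°.

30.3°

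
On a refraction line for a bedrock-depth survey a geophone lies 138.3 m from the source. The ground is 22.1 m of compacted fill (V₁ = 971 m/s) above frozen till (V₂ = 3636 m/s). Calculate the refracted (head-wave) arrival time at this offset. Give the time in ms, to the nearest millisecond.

θ_c = arcsin(V₁/V₂) = arcsin(971/3636) = 15.49°, cos θ_c = 0.9637.
Intercept time tᵢ = 2h cos θ_c / V₁ = 2·22.1·0.9637/971 = 0.04387 s.
t = x/V₂ + tᵢ = 138.3/3636 + 0.04387 = 0.08190 s.

82 ms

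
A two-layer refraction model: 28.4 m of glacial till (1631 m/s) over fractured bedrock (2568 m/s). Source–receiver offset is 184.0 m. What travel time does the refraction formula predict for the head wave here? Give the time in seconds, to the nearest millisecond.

θ_c = arcsin(V₁/V₂) = arcsin(1631/2568) = 39.43°, cos θ_c = 0.7724.
Intercept time tᵢ = 2h cos θ_c / V₁ = 2·28.4·0.7724/1631 = 0.02690 s.
t = x/V₂ + tᵢ = 184.0/2568 + 0.02690 = 0.09855 s.

0.099 s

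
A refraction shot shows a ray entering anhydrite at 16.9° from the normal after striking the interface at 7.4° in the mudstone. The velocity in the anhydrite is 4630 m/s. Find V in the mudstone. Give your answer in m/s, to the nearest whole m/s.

2051 m/s

Snell's law: sin 7.4°/V₁ = sin 16.9°/V₂.
V₁ = V₂·sin 7.4°/sin 16.9° = 4630 × 0.4430 = 2051.32 m/s.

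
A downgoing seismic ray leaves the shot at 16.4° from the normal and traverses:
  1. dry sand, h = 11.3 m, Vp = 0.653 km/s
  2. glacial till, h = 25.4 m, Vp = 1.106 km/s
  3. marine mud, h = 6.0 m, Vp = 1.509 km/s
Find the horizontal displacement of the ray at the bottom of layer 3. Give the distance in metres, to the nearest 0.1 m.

Apply Snell's law at each interface; in layer i the horizontal offset is hᵢ·tan θᵢ.
Layer 1: θ = 16.40°; offset = 11.3·tan 16.40° = 3.326 m.
Layer 2: sin θ = 1.106·sin 16.4°/0.653 = 0.4782, θ = 28.57°; offset = 25.4·tan 28.57° = 13.830 m.
Layer 3: sin θ = 1.509·sin 16.4°/0.653 = 0.6525, θ = 40.73°; offset = 6.0·tan 40.73° = 5.166 m.
Total horizontal offset = 22.322 m.

22.3 m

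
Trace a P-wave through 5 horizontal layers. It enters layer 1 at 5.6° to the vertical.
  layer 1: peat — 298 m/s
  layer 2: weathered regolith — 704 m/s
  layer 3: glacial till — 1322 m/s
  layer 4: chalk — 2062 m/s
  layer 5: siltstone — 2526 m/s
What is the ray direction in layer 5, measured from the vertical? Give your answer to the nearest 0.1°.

Ray parameter p = sin 5.6° / 298 = 3.2746e-04 s/m.
sin θ_5 = p·V_5 = 3.2746e-04 × 2526 = 0.8272.
θ_5 = 55.81° from the vertical.

55.8°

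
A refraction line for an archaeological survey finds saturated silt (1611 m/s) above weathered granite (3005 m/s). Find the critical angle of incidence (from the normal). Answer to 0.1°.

32.4°

At critical incidence the refracted ray runs along the interface (θ₂ = 90°), so sin θ_c = V₁/V₂.
θ_c = arcsin(1611/3005) = arcsin 0.5361 = 32.42°.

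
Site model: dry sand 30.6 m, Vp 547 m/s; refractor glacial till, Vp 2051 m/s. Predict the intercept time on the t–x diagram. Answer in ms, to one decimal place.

107.8 ms

tᵢ = 2h·√(V₂²−V₁²)/(V₁V₂).
√(V₂²−V₁²) = √(2051²−547²) = 1976.7 m/s.
tᵢ = 2·30.6·1976.7/(547·2051) = 0.10783 s.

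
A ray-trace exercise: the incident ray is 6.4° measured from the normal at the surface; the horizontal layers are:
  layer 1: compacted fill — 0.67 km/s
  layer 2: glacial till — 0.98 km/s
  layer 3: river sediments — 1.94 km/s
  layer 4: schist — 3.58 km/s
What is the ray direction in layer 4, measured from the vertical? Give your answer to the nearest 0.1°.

36.6°

Snell's law across each interface conserves sin θ / V, so sin θ_4 = V_4·sin θ₁/V₁.
sin θ_4 = 3.58 × sin 6.4° / 0.67 = 0.5956.
θ_4 = 36.56° from the vertical.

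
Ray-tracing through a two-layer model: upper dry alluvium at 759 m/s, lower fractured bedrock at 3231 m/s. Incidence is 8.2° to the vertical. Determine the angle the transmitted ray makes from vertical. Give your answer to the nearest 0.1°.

37.4°

Snell's law: sin θ₂ = (V₂/V₁)·sin θ₁ = (3231/759)·sin 8.2° = 0.6072.
θ₂ = sin⁻¹(0.6072) = 37.38° (from vertical).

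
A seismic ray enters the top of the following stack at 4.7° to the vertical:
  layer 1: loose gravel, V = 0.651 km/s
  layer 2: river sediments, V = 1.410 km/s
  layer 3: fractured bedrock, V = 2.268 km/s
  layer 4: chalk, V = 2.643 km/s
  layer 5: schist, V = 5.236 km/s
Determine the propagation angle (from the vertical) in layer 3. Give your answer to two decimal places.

16.59°

Snell's law across each interface conserves sin θ / V, so sin θ_3 = V_3·sin θ₁/V₁.
sin θ_3 = 2.268 × sin 4.7° / 0.651 = 0.2855.
θ_3 = arcsin 0.2855 = 16.59°.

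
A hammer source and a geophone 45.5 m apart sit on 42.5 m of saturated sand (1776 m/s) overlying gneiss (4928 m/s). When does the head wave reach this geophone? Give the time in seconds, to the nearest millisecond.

θ_c = arcsin(V₁/V₂) = arcsin(1776/4928) = 21.12°, cos θ_c = 0.9328.
Intercept time tᵢ = 2h cos θ_c / V₁ = 2·42.5·0.9328/1776 = 0.04464 s.
t = x/V₂ + tᵢ = 45.5/4928 + 0.04464 = 0.05388 s.

0.054 s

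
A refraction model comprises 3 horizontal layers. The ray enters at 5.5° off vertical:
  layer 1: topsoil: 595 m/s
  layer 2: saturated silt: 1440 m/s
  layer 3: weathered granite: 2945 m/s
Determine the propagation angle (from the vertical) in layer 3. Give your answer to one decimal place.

Ray parameter p = sin 5.5° / 595 = 1.6109e-04 s/m.
sin θ_3 = p·V_3 = 1.6109e-04 × 2945 = 0.4744.
θ_3 = 28.32° from the vertical.

28.3°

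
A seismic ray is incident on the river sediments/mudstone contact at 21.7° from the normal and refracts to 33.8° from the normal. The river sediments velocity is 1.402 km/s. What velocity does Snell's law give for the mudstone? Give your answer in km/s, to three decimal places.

2.109 km/s

sin 21.7° = 0.3697; sin 33.8° = 0.5563.
V₂ = V₁·(sin θ₂/sin θ₁) = 1.402·(0.5563/0.3697) = 2.109 km/s.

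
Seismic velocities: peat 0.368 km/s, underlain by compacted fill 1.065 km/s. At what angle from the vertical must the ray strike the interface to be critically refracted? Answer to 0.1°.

At critical incidence the refracted ray runs along the interface (θ₂ = 90°), so sin θ_c = V₁/V₂.
θ_c = arcsin(0.368/1.065) = arcsin 0.3455 = 20.21°.

20.2°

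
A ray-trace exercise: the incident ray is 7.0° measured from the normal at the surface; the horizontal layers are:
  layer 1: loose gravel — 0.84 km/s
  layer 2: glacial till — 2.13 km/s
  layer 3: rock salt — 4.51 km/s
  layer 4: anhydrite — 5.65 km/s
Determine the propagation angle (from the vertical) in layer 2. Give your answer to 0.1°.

18.0°

Ray parameter p = sin 7.0° / 0.84 = 1.4508e-01 s/km.
sin θ_2 = p·V_2 = 1.4508e-01 × 2.13 = 0.3090.
θ_2 = 18.00° from the vertical.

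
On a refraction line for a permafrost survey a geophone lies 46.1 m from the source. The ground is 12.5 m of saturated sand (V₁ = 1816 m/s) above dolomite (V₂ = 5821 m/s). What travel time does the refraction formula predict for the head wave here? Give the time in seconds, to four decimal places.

0.0210 s

t = x/V₂ + 2h·√(V₂²−V₁²)/(V₁V₂).
√(V₂²−V₁²) = √(5821²−1816²) = 5530.5 m/s; delay term = 2·12.5·5530.5/(1816·5821) = 0.01308 s.
t = 46.1/5821 + 0.01308 = 0.02100 s.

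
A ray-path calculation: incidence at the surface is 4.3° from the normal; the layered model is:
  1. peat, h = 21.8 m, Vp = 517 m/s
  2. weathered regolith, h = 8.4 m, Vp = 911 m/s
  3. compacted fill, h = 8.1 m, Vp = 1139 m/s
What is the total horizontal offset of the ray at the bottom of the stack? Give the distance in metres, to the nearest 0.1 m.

4.1 m

Ray parameter p = sin 4.3° / 517 m/s = 1.4503e-04 s/m.
Layer 1: θ = 4.30°; offset = 21.8·tan 4.30° = 1.639 m.
Layer 2: sin θ = p·911 = 0.1321 → θ = 7.59°; offset = 8.4·tan 7.59° = 1.120 m.
Layer 3: sin θ = p·1139 = 0.1652 → θ = 9.51°; offset = 8.1·tan 9.51° = 1.357 m.
Total horizontal offset = 4.115 m.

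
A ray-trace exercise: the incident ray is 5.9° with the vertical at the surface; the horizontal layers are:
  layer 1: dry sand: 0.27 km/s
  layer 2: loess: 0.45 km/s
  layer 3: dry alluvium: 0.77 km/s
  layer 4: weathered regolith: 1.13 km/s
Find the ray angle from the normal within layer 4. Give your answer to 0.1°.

Snell's law across each interface conserves sin θ / V, so sin θ_4 = V_4·sin θ₁/V₁.
sin θ_4 = 1.13 × sin 5.9° / 0.27 = 0.4302.
θ_4 = 25.48° from the vertical.

25.5°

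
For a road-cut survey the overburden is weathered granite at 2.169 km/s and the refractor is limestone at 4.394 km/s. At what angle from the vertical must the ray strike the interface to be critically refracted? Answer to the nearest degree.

30°

At critical incidence the refracted ray runs along the interface (θ₂ = 90°), so sin θ_c = V₁/V₂.
θ_c = arcsin(2.169/4.394) = arcsin 0.4936 = 29.58°.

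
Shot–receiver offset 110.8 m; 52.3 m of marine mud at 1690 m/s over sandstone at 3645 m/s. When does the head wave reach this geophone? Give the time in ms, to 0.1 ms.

t = x/V₂ + 2h·√(V₂²−V₁²)/(V₁V₂).
√(V₂²−V₁²) = √(3645²−1690²) = 3229.5 m/s; delay term = 2·52.3·3229.5/(1690·3645) = 0.05484 s.
t = 110.8/3645 + 0.05484 = 0.08524 s.

85.2 ms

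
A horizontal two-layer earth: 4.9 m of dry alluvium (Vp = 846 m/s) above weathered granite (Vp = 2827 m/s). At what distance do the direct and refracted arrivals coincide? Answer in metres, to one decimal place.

13.3 m

x_cross = 2h·√((V₂+V₁)/(V₂−V₁)).
(V₂+V₁)/(V₂−V₁) = (2827+846)/(2827−846) = 1.8541; √ = 1.3617.
x_cross = 2·4.9·1.3617 = 13.34 m.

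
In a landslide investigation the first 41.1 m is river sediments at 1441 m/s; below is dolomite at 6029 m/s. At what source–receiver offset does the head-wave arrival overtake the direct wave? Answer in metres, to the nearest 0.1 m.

x_cross = 2h·√((V₂+V₁)/(V₂−V₁)).
(V₂+V₁)/(V₂−V₁) = (6029+1441)/(6029−1441) = 1.6282; √ = 1.2760.
x_cross = 2·41.1·1.2760 = 104.89 m.

104.9 m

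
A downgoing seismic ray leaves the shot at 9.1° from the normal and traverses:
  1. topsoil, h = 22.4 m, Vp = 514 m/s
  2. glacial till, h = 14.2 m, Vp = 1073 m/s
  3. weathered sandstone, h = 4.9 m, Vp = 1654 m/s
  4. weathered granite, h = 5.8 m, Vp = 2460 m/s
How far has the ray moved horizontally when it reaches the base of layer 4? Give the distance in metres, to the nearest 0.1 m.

18.2 m

Apply Snell's law at each interface; in layer i the horizontal offset is hᵢ·tan θᵢ.
Layer 1: θ = 9.10°; offset = 22.4·tan 9.10° = 3.588 m.
Layer 2: sin θ = 1073·sin 9.1°/514 = 0.3302, θ = 19.28°; offset = 14.2·tan 19.28° = 4.967 m.
Layer 3: sin θ = 1654·sin 9.1°/514 = 0.5089, θ = 30.59°; offset = 4.9·tan 30.59° = 2.897 m.
Layer 4: sin θ = 2460·sin 9.1°/514 = 0.7569, θ = 49.20°; offset = 5.8·tan 49.20° = 6.718 m.
Total horizontal offset = 18.170 m.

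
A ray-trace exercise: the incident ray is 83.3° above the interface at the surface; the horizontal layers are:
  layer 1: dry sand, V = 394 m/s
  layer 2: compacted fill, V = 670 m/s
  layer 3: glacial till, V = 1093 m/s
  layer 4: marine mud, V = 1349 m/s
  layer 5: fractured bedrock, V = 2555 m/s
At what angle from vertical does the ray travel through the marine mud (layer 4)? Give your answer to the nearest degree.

24°

From the normal: θ₁ = 90° − 83.3° = 6.7°.
Snell's law across each interface conserves sin θ / V, so sin θ_4 = V_4·sin θ₁/V₁.
sin θ_4 = 1349 × sin 6.7° / 394 = 0.3995.
θ_4 = arcsin 0.3995 = 23.54°.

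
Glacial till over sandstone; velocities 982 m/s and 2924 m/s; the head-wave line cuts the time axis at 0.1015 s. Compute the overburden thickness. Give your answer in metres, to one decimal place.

θ_c = arcsin(982/2924) = 19.62°; cos θ_c = 0.9419.
tᵢ = 2h cos θ_c/V₁ ⇒ h = tᵢ·V₁/(2 cos θ_c) = 0.1015·982/(2·0.9419) = 52.91 m.

52.9 m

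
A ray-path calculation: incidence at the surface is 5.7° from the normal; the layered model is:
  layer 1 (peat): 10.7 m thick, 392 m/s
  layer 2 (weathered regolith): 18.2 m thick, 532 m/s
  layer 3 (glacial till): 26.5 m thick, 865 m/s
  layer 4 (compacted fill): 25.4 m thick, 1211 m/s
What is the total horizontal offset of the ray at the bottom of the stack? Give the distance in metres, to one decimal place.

17.7 m

Ray parameter p = sin 5.7° / 392 m/s = 2.5337e-04 s/m.
Layer 1: θ = 5.70°; offset = 10.7·tan 5.70° = 1.068 m.
Layer 2: sin θ = p·532 = 0.1348 → θ = 7.75°; offset = 18.2·tan 7.75° = 2.476 m.
Layer 3: sin θ = p·865 = 0.2192 → θ = 12.66°; offset = 26.5·tan 12.66° = 5.953 m.
Layer 4: sin θ = p·1211 = 0.3068 → θ = 17.87°; offset = 25.4·tan 17.87° = 8.188 m.
Σ offsets = 17.685 m.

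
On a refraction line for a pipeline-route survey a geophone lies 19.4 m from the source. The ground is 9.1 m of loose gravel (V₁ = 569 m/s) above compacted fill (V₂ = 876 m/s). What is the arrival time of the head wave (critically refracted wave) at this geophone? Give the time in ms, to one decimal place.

θ_c = arcsin(V₁/V₂) = arcsin(569/876) = 40.51°, cos θ_c = 0.7603.
Intercept time tᵢ = 2h cos θ_c / V₁ = 2·9.1·0.7603/569 = 0.02432 s.
t = x/V₂ + tᵢ = 19.4/876 + 0.02432 = 0.04647 s.

46.5 ms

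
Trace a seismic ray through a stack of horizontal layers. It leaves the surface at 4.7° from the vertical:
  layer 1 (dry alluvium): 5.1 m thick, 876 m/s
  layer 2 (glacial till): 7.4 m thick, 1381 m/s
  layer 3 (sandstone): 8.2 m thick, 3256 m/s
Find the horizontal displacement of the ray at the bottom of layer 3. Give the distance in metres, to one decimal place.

Apply Snell's law at each interface; in layer i the horizontal offset is hᵢ·tan θᵢ.
Layer 1: θ = 4.70°; offset = 5.1·tan 4.70° = 0.419 m.
Layer 2: sin θ = 1381·sin 4.7°/876 = 0.1292, θ = 7.42°; offset = 7.4·tan 7.42° = 0.964 m.
Layer 3: sin θ = 3256·sin 4.7°/876 = 0.3046, θ = 17.73°; offset = 8.2·tan 17.73° = 2.622 m.
Total horizontal offset = 4.005 m.

4.0 m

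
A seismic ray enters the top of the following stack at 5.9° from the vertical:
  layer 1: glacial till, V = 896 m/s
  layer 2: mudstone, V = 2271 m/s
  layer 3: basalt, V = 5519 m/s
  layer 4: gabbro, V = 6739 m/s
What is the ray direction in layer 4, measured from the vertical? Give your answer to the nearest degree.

51°

Ray parameter p = sin 5.9° / 896 = 1.1472e-04 s/m.
sin θ_4 = p·V_4 = 1.1472e-04 × 6739 = 0.7731.
θ_4 = 50.64° from the vertical.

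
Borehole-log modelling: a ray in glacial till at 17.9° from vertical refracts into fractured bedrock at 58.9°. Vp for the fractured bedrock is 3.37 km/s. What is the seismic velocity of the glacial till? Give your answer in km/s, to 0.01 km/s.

1.21 km/s

Snell's law: sin 17.9°/V₁ = sin 58.9°/V₂.
V₁ = V₂·sin 17.9°/sin 58.9° = 3.37 × 0.3589 = 1.21 km/s.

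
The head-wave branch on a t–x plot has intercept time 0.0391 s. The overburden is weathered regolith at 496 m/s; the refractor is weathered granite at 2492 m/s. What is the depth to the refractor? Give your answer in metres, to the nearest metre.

h = tᵢ·V₁·V₂ / (2·√(V₂²−V₁²)).
√(V₂²−V₁²) = √(2492² − 496²) = 2442.1 m/s.
h = 0.0391 s × 496 × 2492 / (2 × 2442.1) = 9.89 m.

10 m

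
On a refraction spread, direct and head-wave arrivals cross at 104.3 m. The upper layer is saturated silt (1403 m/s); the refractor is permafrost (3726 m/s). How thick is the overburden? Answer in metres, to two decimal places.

35.10 m

h = (x_cross/2)·√((V₂−V₁)/(V₂+V₁)).
(V₂−V₁)/(V₂+V₁) = (3726−1403)/(3726+1403) = 0.4529; √ = 0.6730.
h = (104.3/2)·0.6730 = 35.10 m.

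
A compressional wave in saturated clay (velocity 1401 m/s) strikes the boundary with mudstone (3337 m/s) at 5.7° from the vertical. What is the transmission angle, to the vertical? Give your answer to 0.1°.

Snell's law: sin θ₂ = (V₂/V₁)·sin θ₁ = (3337/1401)·sin 5.7° = 0.2366.
θ₂ = arcsin 0.2366 = 13.68° from the normal.

13.7°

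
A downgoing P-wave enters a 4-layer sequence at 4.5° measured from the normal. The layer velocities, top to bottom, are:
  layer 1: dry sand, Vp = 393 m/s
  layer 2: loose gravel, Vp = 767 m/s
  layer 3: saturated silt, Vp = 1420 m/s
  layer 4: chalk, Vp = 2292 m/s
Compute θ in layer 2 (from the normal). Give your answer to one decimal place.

Snell's law across each interface conserves sin θ / V, so sin θ_2 = V_2·sin θ₁/V₁.
sin θ_2 = 767 × sin 4.5° / 393 = 0.1531.
θ_2 = arcsin 0.1531 = 8.81°.

8.8°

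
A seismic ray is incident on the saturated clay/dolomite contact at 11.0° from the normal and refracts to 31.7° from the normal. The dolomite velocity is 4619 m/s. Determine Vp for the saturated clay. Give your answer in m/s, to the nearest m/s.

1677 m/s

Snell's law: sin 11.0°/V₁ = sin 31.7°/V₂.
V₁ = V₂·sin 11.0°/sin 31.7° = 4619 × 0.3631 = 1677.25 m/s.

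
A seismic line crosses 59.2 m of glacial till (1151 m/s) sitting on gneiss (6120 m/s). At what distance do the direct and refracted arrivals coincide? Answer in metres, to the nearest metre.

143 m

θ_c = arcsin(1151/6120) = 10.84°, so cos θ_c = 0.9822 and tᵢ = 2h cos θ_c/V₁ = 0.1010 s.
At crossover x/V₁ = x/V₂ + tᵢ ⇒ x = tᵢ/(1/V₁ − 1/V₂) = 0.10103/(8.6881e-04 − 1.6340e-04) = 143.22 m.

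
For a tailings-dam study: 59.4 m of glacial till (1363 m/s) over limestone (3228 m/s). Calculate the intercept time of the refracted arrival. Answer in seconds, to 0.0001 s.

0.0790 s

tᵢ = 2h·√(V₂²−V₁²)/(V₁V₂).
√(V₂²−V₁²) = √(3228²−1363²) = 2926.1 m/s.
tᵢ = 2·59.4·2926.1/(1363·3228) = 0.07901 s.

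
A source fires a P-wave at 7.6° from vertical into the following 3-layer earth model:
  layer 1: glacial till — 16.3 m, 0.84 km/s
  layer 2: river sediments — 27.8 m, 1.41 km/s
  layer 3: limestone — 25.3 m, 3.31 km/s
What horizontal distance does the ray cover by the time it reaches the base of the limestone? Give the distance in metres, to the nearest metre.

Apply Snell's law at each interface; in layer i the horizontal offset is hᵢ·tan θᵢ.
Layer 1: θ = 7.60°; offset = 16.3·tan 7.60° = 2.175 m.
Layer 2: sin θ = 1.41·sin 7.6°/0.84 = 0.2220, θ = 12.83°; offset = 27.8·tan 12.83° = 6.330 m.
Layer 3: sin θ = 3.31·sin 7.6°/0.84 = 0.5212, θ = 31.41°; offset = 25.3·tan 31.41° = 15.449 m.
Summing the layer offsets gives 23.954 m.

24 m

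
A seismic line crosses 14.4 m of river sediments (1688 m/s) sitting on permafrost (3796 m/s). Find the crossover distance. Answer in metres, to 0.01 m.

46.45 m

x_cross = 2h·√((V₂+V₁)/(V₂−V₁)).
(V₂+V₁)/(V₂−V₁) = (3796+1688)/(3796−1688) = 2.6015; √ = 1.6129.
x_cross = 2·14.4·1.6129 = 46.45 m.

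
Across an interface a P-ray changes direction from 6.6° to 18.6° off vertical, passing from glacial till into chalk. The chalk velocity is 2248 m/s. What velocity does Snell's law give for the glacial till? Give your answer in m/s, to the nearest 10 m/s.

810 m/s

Snell's law: sin 6.6°/V₁ = sin 18.6°/V₂.
V₁ = V₂·sin 6.6°/sin 18.6° = 2248 × 0.3604 = 810.07 m/s.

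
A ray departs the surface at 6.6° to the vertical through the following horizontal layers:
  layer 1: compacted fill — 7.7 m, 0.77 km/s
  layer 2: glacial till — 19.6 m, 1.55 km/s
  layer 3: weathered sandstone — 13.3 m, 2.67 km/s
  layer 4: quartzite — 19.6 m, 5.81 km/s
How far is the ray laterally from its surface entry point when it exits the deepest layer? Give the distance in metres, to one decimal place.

Ray parameter p = sin 6.6° / 0.77 km/s = 1.4927e-01 s/km.
Layer 1: θ = 6.60°; offset = 7.7·tan 6.60° = 0.891 m.
Layer 2: sin θ = p·1.55 = 0.2314 → θ = 13.38°; offset = 19.6·tan 13.38° = 4.661 m.
Layer 3: sin θ = p·2.67 = 0.3985 → θ = 23.49°; offset = 13.3·tan 23.49° = 5.780 m.
Layer 4: sin θ = p·5.81 = 0.8673 → θ = 60.14°; offset = 19.6·tan 60.14° = 34.142 m.
Total horizontal offset = 45.474 m.

45.5 m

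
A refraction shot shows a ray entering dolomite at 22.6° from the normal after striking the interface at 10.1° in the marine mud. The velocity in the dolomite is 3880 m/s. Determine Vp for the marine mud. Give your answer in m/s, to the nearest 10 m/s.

Snell's law: sin 10.1°/V₁ = sin 22.6°/V₂.
V₁ = V₂·sin 10.1°/sin 22.6° = 3880 × 0.4563 = 1770.57 m/s.

1770 m/s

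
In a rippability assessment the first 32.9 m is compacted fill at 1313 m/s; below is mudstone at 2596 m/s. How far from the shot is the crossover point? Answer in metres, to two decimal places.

114.85 m

θ_c = arcsin(1313/2596) = 30.38°, so cos θ_c = 0.8627 and tᵢ = 2h cos θ_c/V₁ = 0.0432 s.
At crossover x/V₁ = x/V₂ + tᵢ ⇒ x = tᵢ/(1/V₁ − 1/V₂) = 0.04323/(7.6161e-04 − 3.8521e-04) = 114.85 m.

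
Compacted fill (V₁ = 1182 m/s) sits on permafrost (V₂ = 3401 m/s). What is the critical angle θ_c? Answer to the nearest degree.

At critical incidence the refracted ray runs along the interface (θ₂ = 90°), so sin θ_c = V₁/V₂.
θ_c = arcsin(1182/3401) = arcsin 0.3475 = 20.34°.

20°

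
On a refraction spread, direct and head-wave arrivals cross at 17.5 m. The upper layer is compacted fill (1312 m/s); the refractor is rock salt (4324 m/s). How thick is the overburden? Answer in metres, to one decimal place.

x_cross = 2h·√((V₂+V₁)/(V₂−V₁)) → h = x_cross / (2·√((V₂+V₁)/(V₂−V₁))).
√((V₂+V₁)/(V₂−V₁)) = √((4324+1312)/(4324−1312)) = 1.3679.
h = 17.5 / (2·1.3679) = 6.40 m.

6.4 m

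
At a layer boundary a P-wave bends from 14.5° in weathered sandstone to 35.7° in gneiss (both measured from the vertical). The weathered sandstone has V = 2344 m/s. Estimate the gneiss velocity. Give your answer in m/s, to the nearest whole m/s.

Snell's law: sin 14.5°/V₁ = sin 35.7°/V₂.
V₂ = V₁·sin 35.7°/sin 14.5° = 2344 × 2.3306 = 5462.98 m/s.

5463 m/s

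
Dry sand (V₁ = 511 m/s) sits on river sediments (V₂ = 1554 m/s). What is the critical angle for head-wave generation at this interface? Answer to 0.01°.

At critical incidence the refracted ray runs along the interface (θ₂ = 90°), so sin θ_c = V₁/V₂.
θ_c = arcsin(511/1554) = arcsin 0.3288 = 19.20°.

19.20°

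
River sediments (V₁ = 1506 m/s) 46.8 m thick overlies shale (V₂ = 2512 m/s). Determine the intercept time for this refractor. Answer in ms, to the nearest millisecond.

θ_c = arcsin(V₁/V₂) = arcsin(1506/2512) = 36.84°; cos θ_c = 0.8004.
tᵢ = 2h·cos θ_c / V₁ = 2·46.8·0.8004 / 1506 = 0.04974 s.

50 ms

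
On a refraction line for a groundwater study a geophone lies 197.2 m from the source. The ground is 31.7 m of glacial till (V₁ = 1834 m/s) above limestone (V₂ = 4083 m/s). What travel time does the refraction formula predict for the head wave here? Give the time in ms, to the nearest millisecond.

θ_c = arcsin(V₁/V₂) = arcsin(1834/4083) = 26.69°, cos θ_c = 0.8934.
Intercept time tᵢ = 2h cos θ_c / V₁ = 2·31.7·0.8934/1834 = 0.03089 s.
t = x/V₂ + tᵢ = 197.2/4083 + 0.03089 = 0.07918 s.

79 ms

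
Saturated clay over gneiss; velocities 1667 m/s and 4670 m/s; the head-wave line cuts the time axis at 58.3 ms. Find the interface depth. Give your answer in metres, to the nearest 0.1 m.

h = tᵢ·V₁·V₂ / (2·√(V₂²−V₁²)).
√(V₂²−V₁²) = √(4670² − 1667²) = 4362.3 m/s.
h = 0.0583 s × 1667 × 4670 / (2 × 4362.3) = 52.02 m.

52.0 m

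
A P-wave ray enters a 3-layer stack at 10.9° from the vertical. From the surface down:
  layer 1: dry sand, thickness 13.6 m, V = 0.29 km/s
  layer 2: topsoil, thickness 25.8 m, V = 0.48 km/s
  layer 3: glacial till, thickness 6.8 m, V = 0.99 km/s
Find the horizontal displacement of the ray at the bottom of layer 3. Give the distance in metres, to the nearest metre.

17 m

Ray parameter p = sin 10.9° / 0.29 km/s = 6.5205e-01 s/km.
Layer 1: θ = 10.90°; offset = 13.6·tan 10.90° = 2.619 m.
Layer 2: sin θ = p·0.48 = 0.3130 → θ = 18.24°; offset = 25.8·tan 18.24° = 8.502 m.
Layer 3: sin θ = p·0.99 = 0.6455 → θ = 40.21°; offset = 6.8·tan 40.21° = 5.748 m.
Total horizontal offset = 16.869 m.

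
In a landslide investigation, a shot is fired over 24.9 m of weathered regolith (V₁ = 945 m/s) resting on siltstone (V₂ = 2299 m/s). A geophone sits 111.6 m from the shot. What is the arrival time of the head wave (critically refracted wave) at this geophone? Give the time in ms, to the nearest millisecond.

t = x/V₂ + 2h·√(V₂²−V₁²)/(V₁V₂).
√(V₂²−V₁²) = √(2299²−945²) = 2095.8 m/s; delay term = 2·24.9·2095.8/(945·2299) = 0.04804 s.
t = 111.6/2299 + 0.04804 = 0.09658 s.

97 ms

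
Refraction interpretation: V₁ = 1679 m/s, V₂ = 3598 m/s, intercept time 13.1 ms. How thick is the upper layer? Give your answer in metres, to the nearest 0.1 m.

12.4 m

h = tᵢ·V₁·V₂ / (2·√(V₂²−V₁²)).
√(V₂²−V₁²) = √(3598² − 1679²) = 3182.2 m/s.
h = 0.0131 s × 1679 × 3598 / (2 × 3182.2) = 12.43 m.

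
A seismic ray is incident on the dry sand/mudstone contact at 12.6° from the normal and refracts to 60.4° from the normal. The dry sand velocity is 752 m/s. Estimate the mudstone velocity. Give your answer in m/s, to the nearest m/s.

2997 m/s

sin 12.6° = 0.2181; sin 60.4° = 0.8695.
V₂ = V₁·(sin θ₂/sin θ₁) = 752·(0.8695/0.2181) = 2997.39 m/s.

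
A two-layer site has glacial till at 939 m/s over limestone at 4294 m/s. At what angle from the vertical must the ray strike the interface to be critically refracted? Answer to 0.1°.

Critical incidence: sin θ_c = V₁/V₂ = 939/4294 = 0.2187.
θ_c = arcsin 0.2187 = 12.63°.

12.6°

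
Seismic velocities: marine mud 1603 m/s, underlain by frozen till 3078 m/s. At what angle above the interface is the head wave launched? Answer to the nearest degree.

At critical incidence the refracted ray runs along the interface (θ₂ = 90°), so sin θ_c = V₁/V₂.
θ_c = arcsin(1603/3078) = arcsin 0.5208 = 31.39°.
Measured from the interface: 90° − 31.39° = 58.61°.

59°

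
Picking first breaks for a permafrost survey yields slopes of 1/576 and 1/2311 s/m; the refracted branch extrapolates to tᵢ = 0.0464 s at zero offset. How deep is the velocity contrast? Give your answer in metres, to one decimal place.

h = tᵢ·V₁·V₂ / (2·√(V₂²−V₁²)).
√(V₂²−V₁²) = √(2311² − 576²) = 2238.1 m/s.
h = 0.0464 s × 576 × 2311 / (2 × 2238.1) = 13.80 m.

13.8 m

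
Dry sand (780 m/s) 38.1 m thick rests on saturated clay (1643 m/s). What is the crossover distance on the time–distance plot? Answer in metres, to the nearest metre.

128 m

x_cross = 2h·√((V₂+V₁)/(V₂−V₁)).
(V₂+V₁)/(V₂−V₁) = (1643+780)/(1643−780) = 2.8076; √ = 1.6756.
x_cross = 2·38.1·1.6756 = 127.68 m.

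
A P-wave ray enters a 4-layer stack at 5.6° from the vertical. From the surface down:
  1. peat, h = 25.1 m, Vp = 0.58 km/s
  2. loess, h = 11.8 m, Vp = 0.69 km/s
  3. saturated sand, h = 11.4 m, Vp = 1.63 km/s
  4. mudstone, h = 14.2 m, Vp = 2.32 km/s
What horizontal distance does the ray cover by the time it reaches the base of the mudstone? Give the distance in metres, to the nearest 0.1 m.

13.1 m

p = sin θ₁/V₁ = sin 5.6°/0.58 = 1.6825e-01 s/km is conserved through the stack.
Layer 1: θ = 5.60°; offset = 25.1·tan 5.60° = 2.461 m.
Layer 2: sin θ = p·0.69 = 0.1161 → θ = 6.67°; offset = 11.8·tan 6.67° = 1.379 m.
Layer 3: sin θ = p·1.63 = 0.2742 → θ = 15.92°; offset = 11.4·tan 15.92° = 3.251 m.
Layer 4: sin θ = p·2.32 = 0.3903 → θ = 22.98°; offset = 14.2·tan 22.98° = 6.020 m.
Σ offsets = 13.112 m.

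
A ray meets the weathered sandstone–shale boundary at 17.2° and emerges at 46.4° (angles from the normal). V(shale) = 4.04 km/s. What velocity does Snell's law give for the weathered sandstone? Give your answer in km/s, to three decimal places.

Snell's law: sin 17.2°/V₁ = sin 46.4°/V₂.
V₁ = V₂·sin 17.2°/sin 46.4° = 4.04 × 0.4083 = 1.650 km/s.

1.650 km/s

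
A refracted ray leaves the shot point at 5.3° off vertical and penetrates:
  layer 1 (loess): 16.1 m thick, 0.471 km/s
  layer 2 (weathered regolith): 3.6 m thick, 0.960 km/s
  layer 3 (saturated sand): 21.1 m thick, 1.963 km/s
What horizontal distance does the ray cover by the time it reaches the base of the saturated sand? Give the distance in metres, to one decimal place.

p = sin θ₁/V₁ = sin 5.3°/0.471 = 1.9612e-01 s/km is conserved through the stack.
Layer 1: θ = 5.30°; offset = 16.1·tan 5.30° = 1.494 m.
Layer 2: sin θ = p·0.960 = 0.1883 → θ = 10.85°; offset = 3.6·tan 10.85° = 0.690 m.
Layer 3: sin θ = p·1.963 = 0.3850 → θ = 22.64°; offset = 21.1·tan 22.64° = 8.801 m.
Total horizontal offset = 10.985 m.

11.0 m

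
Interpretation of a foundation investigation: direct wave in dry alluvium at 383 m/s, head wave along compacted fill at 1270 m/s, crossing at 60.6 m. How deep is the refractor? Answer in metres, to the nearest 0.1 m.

22.2 m

h = (x_cross/2)·√((V₂−V₁)/(V₂+V₁)).
(V₂−V₁)/(V₂+V₁) = (1270−383)/(1270+383) = 0.5366; √ = 0.7325.
h = (60.6/2)·0.7325 = 22.20 m.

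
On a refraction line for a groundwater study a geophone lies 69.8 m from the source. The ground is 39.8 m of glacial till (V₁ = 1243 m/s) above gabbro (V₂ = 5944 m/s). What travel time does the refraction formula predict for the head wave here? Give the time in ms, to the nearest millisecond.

θ_c = arcsin(V₁/V₂) = arcsin(1243/5944) = 12.07°, cos θ_c = 0.9779.
Intercept time tᵢ = 2h cos θ_c / V₁ = 2·39.8·0.9779/1243 = 0.06262 s.
t = x/V₂ + tᵢ = 69.8/5944 + 0.06262 = 0.07437 s.

74 ms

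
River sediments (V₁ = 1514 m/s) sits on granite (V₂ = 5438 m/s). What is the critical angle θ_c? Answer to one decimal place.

At critical incidence the refracted ray runs along the interface (θ₂ = 90°), so sin θ_c = V₁/V₂.
θ_c = arcsin(1514/5438) = arcsin 0.2784 = 16.17°.

16.2°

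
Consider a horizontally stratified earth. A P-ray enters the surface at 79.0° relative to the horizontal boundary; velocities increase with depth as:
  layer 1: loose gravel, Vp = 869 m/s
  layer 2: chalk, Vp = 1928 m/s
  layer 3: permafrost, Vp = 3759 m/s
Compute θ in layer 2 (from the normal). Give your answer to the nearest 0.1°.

25.0°

From the normal: θ₁ = 90° − 79.0° = 11.0°.
Ray parameter p = sin 11.0° / 869 = 2.1957e-04 s/m.
sin θ_2 = p·V_2 = 2.1957e-04 × 1928 = 0.4233.
θ_2 = 25.05° from the vertical.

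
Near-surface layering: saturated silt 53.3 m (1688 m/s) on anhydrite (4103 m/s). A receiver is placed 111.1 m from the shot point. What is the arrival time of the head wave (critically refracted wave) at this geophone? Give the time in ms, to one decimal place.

84.6 ms

t = x/V₂ + 2h·√(V₂²−V₁²)/(V₁V₂).
√(V₂²−V₁²) = √(4103²−1688²) = 3739.7 m/s; delay term = 2·53.3·3739.7/(1688·4103) = 0.05756 s.
t = 111.1/4103 + 0.05756 = 0.08464 s.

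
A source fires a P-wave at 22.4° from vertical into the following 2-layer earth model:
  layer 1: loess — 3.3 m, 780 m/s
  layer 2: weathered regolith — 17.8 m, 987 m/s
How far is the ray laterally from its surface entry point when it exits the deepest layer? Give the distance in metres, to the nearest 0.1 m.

11.2 m

Apply Snell's law at each interface; in layer i the horizontal offset is hᵢ·tan θᵢ.
Layer 1: θ = 22.40°; offset = 3.3·tan 22.40° = 1.360 m.
Layer 2: sin θ = 987·sin 22.4°/780 = 0.4822, θ = 28.83°; offset = 17.8·tan 28.83° = 9.797 m.
Total horizontal offset = 11.158 m.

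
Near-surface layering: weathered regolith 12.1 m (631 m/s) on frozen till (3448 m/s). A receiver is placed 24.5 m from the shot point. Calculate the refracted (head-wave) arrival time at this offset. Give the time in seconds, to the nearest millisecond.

0.045 s

t = x/V₂ + 2h·√(V₂²−V₁²)/(V₁V₂).
√(V₂²−V₁²) = √(3448²−631²) = 3389.8 m/s; delay term = 2·12.1·3389.8/(631·3448) = 0.03770 s.
t = 24.5/3448 + 0.03770 = 0.04481 s.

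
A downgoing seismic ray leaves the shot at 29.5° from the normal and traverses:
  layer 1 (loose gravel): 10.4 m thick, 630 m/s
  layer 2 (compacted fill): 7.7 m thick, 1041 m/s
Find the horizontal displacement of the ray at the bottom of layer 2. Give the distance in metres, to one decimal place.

16.7 m

p = sin θ₁/V₁ = sin 29.5°/630 = 7.8162e-04 s/m is conserved through the stack.
Layer 1: θ = 29.50°; offset = 10.4·tan 29.50° = 5.884 m.
Layer 2: sin θ = p·1041 = 0.8137 → θ = 54.46°; offset = 7.7·tan 54.46° = 10.778 m.
Σ offsets = 16.662 m.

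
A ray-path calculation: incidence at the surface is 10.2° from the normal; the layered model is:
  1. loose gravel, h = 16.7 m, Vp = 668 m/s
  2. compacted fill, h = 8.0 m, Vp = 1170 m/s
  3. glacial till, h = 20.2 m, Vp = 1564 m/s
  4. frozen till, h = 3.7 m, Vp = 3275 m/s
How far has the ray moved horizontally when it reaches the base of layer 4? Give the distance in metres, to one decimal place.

21.3 m

Apply Snell's law at each interface; in layer i the horizontal offset is hᵢ·tan θᵢ.
Layer 1: θ = 10.20°; offset = 16.7·tan 10.20° = 3.005 m.
Layer 2: sin θ = 1170·sin 10.2°/668 = 0.3102, θ = 18.07°; offset = 8.0·tan 18.07° = 2.610 m.
Layer 3: sin θ = 1564·sin 10.2°/668 = 0.4146, θ = 24.49°; offset = 20.2·tan 24.49° = 9.203 m.
Layer 4: sin θ = 3275·sin 10.2°/668 = 0.8682, θ = 60.25°; offset = 3.7·tan 60.25° = 6.473 m.
Total horizontal offset = 21.292 m.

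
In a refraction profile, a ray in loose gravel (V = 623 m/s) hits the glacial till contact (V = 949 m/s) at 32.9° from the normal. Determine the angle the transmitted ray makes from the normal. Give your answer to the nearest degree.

56°

Snell's law: sin θ₂ = (V₂/V₁)·sin θ₁ = (949/623)·sin 32.9° = 0.8274.
θ₂ = sin⁻¹(0.8274) = 55.83° (from vertical).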